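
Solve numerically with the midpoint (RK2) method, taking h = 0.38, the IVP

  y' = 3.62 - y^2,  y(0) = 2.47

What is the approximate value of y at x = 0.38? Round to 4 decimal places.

2.3277

Midpoint: k1 = f(x_n, y_n); k2 = f(x_n + h/2, y_n + (h/2)·k1); y_{n+1} = y_n + h·k2.
x=0.000000, y=2.470000:
  k1 = f(0.000000, 2.470000) = -2.480900
  k2 = f(0.190000, 1.998629) = -0.374518
  y ← 2.470000 + 0.38·(-0.374518) = 2.327683
y(0.38) ≈ 2.3277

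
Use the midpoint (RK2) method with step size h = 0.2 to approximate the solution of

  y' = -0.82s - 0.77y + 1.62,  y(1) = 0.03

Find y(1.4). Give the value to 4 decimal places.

0.2357

Midpoint: k1 = f(s_n, y_n); k2 = f(s_n + h/2, y_n + (h/2)·k1); y_{n+1} = y_n + h·k2.
s=1.000000, y=0.030000:
  k1 = f(1.000000, 0.030000) = 0.776900
  k2 = f(1.100000, 0.107690) = 0.635079
  y ← 0.030000 + 0.2·0.635079 = 0.157016
s=1.200000, y=0.157016:
  k1 = f(1.200000, 0.157016) = 0.515098
  k2 = f(1.300000, 0.208526) = 0.393435
  y ← 0.157016 + 0.2·0.393435 = 0.235703
y(1.4) ≈ 0.2357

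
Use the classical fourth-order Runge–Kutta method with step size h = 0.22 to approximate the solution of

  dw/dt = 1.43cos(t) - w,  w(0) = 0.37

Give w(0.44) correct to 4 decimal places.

0.7292

RK4: k1 = f(t_n, w_n); k2 = f(t_n + h/2, w_n + (h/2)·k1); k3 = f(t_n + h/2, w_n + (h/2)·k2); k4 = f(t_n + h, w_n + h·k3); w_{n+1} = w_n + (h/6)·(k1 + 2k2 + 2k3 + k4).
t=0.000000, w=0.370000:
  k1 = f(0.000000, 0.370000) = 1.060000
  k2 = f(0.110000, 0.486600) = 0.934757
  k3 = f(0.110000, 0.472823) = 0.948534
  k4 = f(0.220000, 0.578677) = 0.816856
  w ← 0.370000 + (0.22/6)·(k1 + 2k2 + 2k3 + k4) = 0.576926
t=0.220000, w=0.576926:
  k1 = f(0.220000, 0.576926) = 0.818607
  k2 = f(0.330000, 0.666973) = 0.685868
  k3 = f(0.330000, 0.652372) = 0.700469
  k4 = f(0.440000, 0.731029) = 0.562766
  w ← 0.576926 + (0.22/6)·(k1 + 2k2 + 2k3 + k4) = 0.729241
w(0.44) ≈ 0.7292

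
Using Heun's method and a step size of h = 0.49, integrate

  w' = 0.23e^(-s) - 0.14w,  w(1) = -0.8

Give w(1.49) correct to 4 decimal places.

Heun: k1 = f(s_n, w_n); k2 = f(s_n + h, w_n + h·k1); w_{n+1} = w_n + (h/2)·(k1 + k2).
s=1.000000, w=-0.800000:
  k1 = f(1.000000, -0.800000) = 0.196612
  k2 = f(1.490000, -0.703660) = 0.150348
  w ← -0.800000 + (0.49/2)·(0.196612 + 0.150348) = -0.714995
w(1.49) ≈ -0.7150

-0.7150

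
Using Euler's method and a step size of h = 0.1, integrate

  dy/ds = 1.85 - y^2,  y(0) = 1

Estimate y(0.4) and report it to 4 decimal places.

1.2444

Euler: y_{n+1} = y_n + h·f(s_n, y_n).
s=0.000000, y=1.000000: f=0.850000 → y ← 1.000000 + 0.1·0.850000 = 1.085000
s=0.100000, y=1.085000: f=0.672775 → y ← 1.085000 + 0.1·0.672775 = 1.152278
s=0.200000, y=1.152278: f=0.522257 → y ← 1.152278 + 0.1·0.522257 = 1.204503
s=0.300000, y=1.204503: f=0.399172 → y ← 1.204503 + 0.1·0.399172 = 1.244420
y(0.4) ≈ 1.2444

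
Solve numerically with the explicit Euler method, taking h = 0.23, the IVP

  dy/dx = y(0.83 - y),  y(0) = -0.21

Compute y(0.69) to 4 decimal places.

-0.4120

Euler: y_{n+1} = y_n + h·f(x_n, y_n).
x=0.000000, y=-0.210000: f=-0.218400 → y ← -0.210000 + 0.23·(-0.218400) = -0.260232
x=0.230000, y=-0.260232: f=-0.283713 → y ← -0.260232 + 0.23·(-0.283713) = -0.325486
x=0.460000, y=-0.325486: f=-0.376095 → y ← -0.325486 + 0.23·(-0.376095) = -0.411988
y(0.69) ≈ -0.4120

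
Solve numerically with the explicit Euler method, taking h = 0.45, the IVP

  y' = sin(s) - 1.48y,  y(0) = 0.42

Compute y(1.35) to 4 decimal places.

Euler: y_{n+1} = y_n + h·f(s_n, y_n).
s=0.000000, y=0.420000: f=-0.621600 → y ← 0.420000 + 0.45·(-0.621600) = 0.140280
s=0.450000, y=0.140280: f=0.227351 → y ← 0.140280 + 0.45·0.227351 = 0.242588
s=0.900000, y=0.242588: f=0.424297 → y ← 0.242588 + 0.45·0.424297 = 0.433522
y(1.35) ≈ 0.4335

0.4335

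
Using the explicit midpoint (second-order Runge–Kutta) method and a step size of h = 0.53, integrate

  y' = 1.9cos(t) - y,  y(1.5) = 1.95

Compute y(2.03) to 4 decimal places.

0.9772

Midpoint: k1 = f(t_n, y_n); k2 = f(t_n + h/2, y_n + (h/2)·k1); y_{n+1} = y_n + h·k2.
t=1.500000, y=1.950000:
  k1 = f(1.500000, 1.950000) = -1.815599
  k2 = f(1.765000, 1.468866) = -1.835538
  y ← 1.950000 + 0.53·(-1.835538) = 0.977165
y(2.03) ≈ 0.9772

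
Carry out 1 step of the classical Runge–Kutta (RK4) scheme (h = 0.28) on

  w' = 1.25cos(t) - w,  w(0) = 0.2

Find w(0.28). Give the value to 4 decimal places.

RK4: k1 = f(t_n, w_n); k2 = f(t_n + h/2, w_n + (h/2)·k1); k3 = f(t_n + h/2, w_n + (h/2)·k2); k4 = f(t_n + h, w_n + h·k3); w_{n+1} = w_n + (h/6)·(k1 + 2k2 + 2k3 + k4).
t=0.000000, w=0.200000:
  k1 = f(0.000000, 0.200000) = 1.050000
  k2 = f(0.140000, 0.347000) = 0.890770
  k3 = f(0.140000, 0.324708) = 0.913062
  k4 = f(0.280000, 0.455657) = 0.745662
  w ← 0.200000 + (0.28/6)·(k1 + 2k2 + 2k3 + k4) = 0.452155
w(0.28) ≈ 0.4522

0.4522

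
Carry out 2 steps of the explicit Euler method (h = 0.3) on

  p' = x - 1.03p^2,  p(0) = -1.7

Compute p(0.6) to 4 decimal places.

Euler: p_{n+1} = p_n + h·f(x_n, p_n).
x=0.000000, p=-1.700000: f=-2.976700 → p ← -1.700000 + 0.3·(-2.976700) = -2.593010
x=0.300000, p=-2.593010: f=-6.625412 → p ← -2.593010 + 0.3·(-6.625412) = -4.580634
p(0.6) ≈ -4.5806

-4.5806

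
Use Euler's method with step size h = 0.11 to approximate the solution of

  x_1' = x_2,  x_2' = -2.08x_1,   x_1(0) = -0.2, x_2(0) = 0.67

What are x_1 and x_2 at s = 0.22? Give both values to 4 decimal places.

-0.0476, 0.7447

Euler on (x_1,x_2): x_1_{n+1} = x_1_n + h·x_1', x_2_{n+1} = x_2_n + h·x_2'.
0.000000: (-0.200000, 0.670000); f=(0.670000, 0.416000) → (-0.126300, 0.715760)
0.110000: (-0.126300, 0.715760); f=(0.715760, 0.262704) → (-0.047566, 0.744657)
(x_1(0.22), x_2(0.22)) ≈ (-0.0476, 0.7447)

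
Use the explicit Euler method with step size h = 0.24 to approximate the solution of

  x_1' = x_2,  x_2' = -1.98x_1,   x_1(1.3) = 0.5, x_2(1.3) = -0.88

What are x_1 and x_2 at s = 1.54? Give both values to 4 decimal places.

0.2888, -1.1176

Euler on (x_1,x_2): x_1_{n+1} = x_1_n + h·x_1', x_2_{n+1} = x_2_n + h·x_2'.
1.300000: (0.500000, -0.880000); f=(-0.880000, -0.990000) → (0.288800, -1.117600)
(x_1(1.54), x_2(1.54)) ≈ (0.2888, -1.1176)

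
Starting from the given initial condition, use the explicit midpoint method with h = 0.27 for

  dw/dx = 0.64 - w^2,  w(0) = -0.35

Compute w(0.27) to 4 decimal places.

-0.1984

Midpoint: k1 = f(x_n, w_n); k2 = f(x_n + h/2, w_n + (h/2)·k1); w_{n+1} = w_n + h·k2.
x=0.000000, w=-0.350000:
  k1 = f(0.000000, -0.350000) = 0.517500
  k2 = f(0.135000, -0.280137) = 0.561523
  w ← -0.350000 + 0.27·0.561523 = -0.198389
w(0.27) ≈ -0.1984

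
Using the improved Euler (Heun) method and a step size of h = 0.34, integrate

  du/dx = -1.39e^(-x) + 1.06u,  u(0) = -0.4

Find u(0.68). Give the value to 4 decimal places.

-1.8591

Heun: k1 = f(x_n, u_n); k2 = f(x_n + h, u_n + h·k1); u_{n+1} = u_n + (h/2)·(k1 + k2).
x=0.000000, u=-0.400000:
  k1 = f(0.000000, -0.400000) = -1.814000
  k2 = f(0.340000, -1.016760) = -2.067126
  u ← -0.400000 + (0.34/2)·(-1.814000 + (-2.067126)) = -1.059791
x=0.340000, u=-1.059791:
  k1 = f(0.340000, -1.059791) = -2.112740
  k2 = f(0.680000, -1.778123) = -2.589008
  u ← -1.059791 + (0.34/2)·(-2.112740 + (-2.589008)) = -1.859089
u(0.68) ≈ -1.8591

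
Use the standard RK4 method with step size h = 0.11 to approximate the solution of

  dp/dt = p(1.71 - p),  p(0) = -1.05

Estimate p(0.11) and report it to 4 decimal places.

RK4: k1 = f(t_n, p_n); k2 = f(t_n + h/2, p_n + (h/2)·k1); k3 = f(t_n + h/2, p_n + (h/2)·k2); k4 = f(t_n + h, p_n + h·k3); p_{n+1} = p_n + (h/6)·(k1 + 2k2 + 2k3 + k4).
t=0.000000, p=-1.050000:
  k1 = f(0.000000, -1.050000) = -2.898000
  k2 = f(0.055000, -1.209390) = -3.530681
  k3 = f(0.055000, -1.244187) = -3.675563
  k4 = f(0.110000, -1.454312) = -4.601897
  p ← -1.050000 + (0.11/6)·(k1 + 2k2 + 2k3 + k4) = -1.451727
p(0.11) ≈ -1.4517

-1.4517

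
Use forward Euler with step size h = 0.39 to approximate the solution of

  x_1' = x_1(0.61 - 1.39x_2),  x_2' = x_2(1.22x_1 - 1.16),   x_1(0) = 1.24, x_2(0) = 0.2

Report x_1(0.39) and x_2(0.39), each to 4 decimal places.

1.4006, 0.2275

Euler on (x_1,x_2): x_1_{n+1} = x_1_n + h·x_1', x_2_{n+1} = x_2_n + h·x_2'.
0.000000: (1.240000, 0.200000); f=(0.411680, 0.070560) → (1.400555, 0.227518)
(x_1(0.39), x_2(0.39)) ≈ (1.4006, 0.2275)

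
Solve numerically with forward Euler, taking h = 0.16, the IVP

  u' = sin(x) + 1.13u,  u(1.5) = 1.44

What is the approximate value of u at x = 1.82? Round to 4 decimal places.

Euler: u_{n+1} = u_n + h·f(x_n, u_n).
x=1.500000, u=1.440000: f=2.624695 → u ← 1.440000 + 0.16·2.624695 = 1.859951
x=1.660000, u=1.859951: f=3.097769 → u ← 1.859951 + 0.16·3.097769 = 2.355594
u(1.82) ≈ 2.3556

2.3556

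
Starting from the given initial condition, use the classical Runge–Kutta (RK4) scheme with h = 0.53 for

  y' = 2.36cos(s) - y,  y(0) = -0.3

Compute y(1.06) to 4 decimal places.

RK4: k1 = f(s_n, y_n); k2 = f(s_n + h/2, y_n + (h/2)·k1); k3 = f(s_n + h/2, y_n + (h/2)·k2); k4 = f(s_n + h, y_n + h·k3); y_{n+1} = y_n + (h/6)·(k1 + 2k2 + 2k3 + k4).
s=0.000000, y=-0.300000:
  k1 = f(0.000000, -0.300000) = 2.660000
  k2 = f(0.265000, 0.404900) = 1.872718
  k3 = f(0.265000, 0.196270) = 2.081348
  k4 = f(0.530000, 0.803114) = 1.233110
  y ← -0.300000 + (0.53/6)·(k1 + 2k2 + 2k3 + k4) = 0.742443
s=0.530000, y=0.742443:
  k1 = f(0.530000, 0.742443) = 1.293782
  k2 = f(0.795000, 1.085295) = 0.567377
  k3 = f(0.795000, 0.892798) = 0.759874
  k4 = f(1.060000, 1.145176) = 0.008562
  y ← 0.742443 + (0.53/6)·(k1 + 2k2 + 2k3 + k4) = 1.091964
y(1.06) ≈ 1.0920

1.0920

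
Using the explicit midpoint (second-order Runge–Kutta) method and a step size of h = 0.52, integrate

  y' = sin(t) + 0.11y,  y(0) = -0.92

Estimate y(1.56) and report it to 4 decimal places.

-0.0333

Midpoint: k1 = f(t_n, y_n); k2 = f(t_n + h/2, y_n + (h/2)·k1); y_{n+1} = y_n + h·k2.
t=0.000000, y=-0.920000:
  k1 = f(0.000000, -0.920000) = -0.101200
  k2 = f(0.260000, -0.946312) = 0.152986
  y ← -0.920000 + 0.52·0.152986 = -0.840447
t=0.520000, y=-0.840447:
  k1 = f(0.520000, -0.840447) = 0.404431
  k2 = f(0.780000, -0.735295) = 0.622397
  y ← -0.840447 + 0.52·0.622397 = -0.516801
t=1.040000, y=-0.516801:
  k1 = f(1.040000, -0.516801) = 0.805556
  k2 = f(1.300000, -0.307356) = 0.929749
  y ← -0.516801 + 0.52·0.929749 = -0.033331
y(1.56) ≈ -0.0333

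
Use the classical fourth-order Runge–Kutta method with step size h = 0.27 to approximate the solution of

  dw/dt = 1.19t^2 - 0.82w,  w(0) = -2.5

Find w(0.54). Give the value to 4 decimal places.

-1.5495

RK4: k1 = f(t_n, w_n); k2 = f(t_n + h/2, w_n + (h/2)·k1); k3 = f(t_n + h/2, w_n + (h/2)·k2); k4 = f(t_n + h, w_n + h·k3); w_{n+1} = w_n + (h/6)·(k1 + 2k2 + 2k3 + k4).
t=0.000000, w=-2.500000:
  k1 = f(0.000000, -2.500000) = 2.050000
  k2 = f(0.135000, -2.223250) = 1.844753
  k3 = f(0.135000, -2.250958) = 1.867474
  k4 = f(0.270000, -1.995782) = 1.723292
  w ← -2.500000 + (0.27/6)·(k1 + 2k2 + 2k3 + k4) = -1.996101
t=0.270000, w=-1.996101:
  k1 = f(0.270000, -1.996101) = 1.723554
  k2 = f(0.405000, -1.763422) = 1.641196
  k3 = f(0.405000, -1.774540) = 1.650313
  k4 = f(0.540000, -1.550517) = 1.618428
  w ← -1.996101 + (0.27/6)·(k1 + 2k2 + 2k3 + k4) = -1.549477
w(0.54) ≈ -1.5495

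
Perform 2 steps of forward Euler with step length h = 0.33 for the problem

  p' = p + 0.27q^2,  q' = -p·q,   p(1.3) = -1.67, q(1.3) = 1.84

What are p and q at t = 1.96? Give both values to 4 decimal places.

Euler on (p,q): p_{n+1} = p_n + h·p', q_{n+1} = q_n + h·q'.
1.300000: (-1.670000, 1.840000); f=(-0.755888, 3.072800) → (-1.919443, 2.854024)
1.630000: (-1.919443, 2.854024); f=(0.279829, 5.478137) → (-1.827099, 4.661809)
(p(1.96), q(1.96)) ≈ (-1.8271, 4.6618)

-1.8271, 4.6618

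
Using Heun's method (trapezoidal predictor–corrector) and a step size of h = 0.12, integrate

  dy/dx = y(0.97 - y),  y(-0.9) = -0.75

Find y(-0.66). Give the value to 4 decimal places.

-1.1796

Heun: k1 = f(x_n, y_n); k2 = f(x_n + h, y_n + h·k1); y_{n+1} = y_n + (h/2)·(k1 + k2).
x=-0.900000, y=-0.750000:
  k1 = f(-0.900000, -0.750000) = -1.290000
  k2 = f(-0.780000, -0.904800) = -1.696319
  y ← -0.750000 + (0.12/2)·(-1.290000 + (-1.696319)) = -0.929179
x=-0.780000, y=-0.929179:
  k1 = f(-0.780000, -0.929179) = -1.764678
  k2 = f(-0.660000, -1.140940) = -2.408457
  y ← -0.929179 + (0.12/2)·(-1.764678 + (-2.408457)) = -1.179567
y(-0.66) ≈ -1.1796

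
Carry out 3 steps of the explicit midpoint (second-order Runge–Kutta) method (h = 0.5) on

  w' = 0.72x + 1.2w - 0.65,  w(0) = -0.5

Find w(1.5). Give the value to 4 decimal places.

Midpoint: k1 = f(x_n, w_n); k2 = f(x_n + h/2, w_n + (h/2)·k1); w_{n+1} = w_n + h·k2.
x=0.000000, w=-0.500000:
  k1 = f(0.000000, -0.500000) = -1.250000
  k2 = f(0.250000, -0.812500) = -1.445000
  w ← -0.500000 + 0.5·(-1.445000) = -1.222500
x=0.500000, w=-1.222500:
  k1 = f(0.500000, -1.222500) = -1.757000
  k2 = f(0.750000, -1.661750) = -2.104100
  w ← -1.222500 + 0.5·(-2.104100) = -2.274550
x=1.000000, w=-2.274550:
  k1 = f(1.000000, -2.274550) = -2.659460
  k2 = f(1.250000, -2.939415) = -3.277298
  w ← -2.274550 + 0.5·(-3.277298) = -3.913199
w(1.5) ≈ -3.9132

-3.9132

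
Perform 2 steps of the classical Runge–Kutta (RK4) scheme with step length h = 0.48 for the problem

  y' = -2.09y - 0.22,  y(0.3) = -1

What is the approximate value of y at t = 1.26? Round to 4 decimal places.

RK4: k1 = f(t_n, y_n); k2 = f(t_n + h/2, y_n + (h/2)·k1); k3 = f(t_n + h/2, y_n + (h/2)·k2); k4 = f(t_n + h, y_n + h·k3); y_{n+1} = y_n + (h/6)·(k1 + 2k2 + 2k3 + k4).
t=0.300000, y=-1.000000:
  k1 = f(0.300000, -1.000000) = 1.870000
  k2 = f(0.540000, -0.551200) = 0.932008
  k3 = f(0.540000, -0.776318) = 1.402505
  k4 = f(0.780000, -0.326798) = 0.463007
  y ← -1.000000 + (0.48/6)·(k1 + 2k2 + 2k3 + k4) = -0.439837
t=0.780000, y=-0.439837:
  k1 = f(0.780000, -0.439837) = 0.699260
  k2 = f(1.020000, -0.272015) = 0.348511
  k3 = f(1.020000, -0.356195) = 0.524447
  k4 = f(1.260000, -0.188103) = 0.173135
  y ← -0.439837 + (0.48/6)·(k1 + 2k2 + 2k3 + k4) = -0.230372
y(1.26) ≈ -0.2304

-0.2304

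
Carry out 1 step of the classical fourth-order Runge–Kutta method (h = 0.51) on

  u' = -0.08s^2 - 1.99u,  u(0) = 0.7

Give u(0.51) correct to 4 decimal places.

RK4: k1 = f(s_n, u_n); k2 = f(s_n + h/2, u_n + (h/2)·k1); k3 = f(s_n + h/2, u_n + (h/2)·k2); k4 = f(s_n + h, u_n + h·k3); u_{n+1} = u_n + (h/6)·(k1 + 2k2 + 2k3 + k4).
s=0.000000, u=0.700000:
  k1 = f(0.000000, 0.700000) = -1.393000
  k2 = f(0.255000, 0.344785) = -0.691324
  k3 = f(0.255000, 0.523712) = -1.047390
  k4 = f(0.510000, 0.165831) = -0.350812
  u ← 0.700000 + (0.51/6)·(k1 + 2k2 + 2k3 + k4) = 0.256195
u(0.51) ≈ 0.2562

0.2562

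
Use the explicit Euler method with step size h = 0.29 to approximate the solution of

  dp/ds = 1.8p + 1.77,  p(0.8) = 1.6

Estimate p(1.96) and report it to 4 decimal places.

Euler: p_{n+1} = p_n + h·f(s_n, p_n).
s=0.800000, p=1.600000: f=4.650000 → p ← 1.600000 + 0.29·4.650000 = 2.948500
s=1.090000, p=2.948500: f=7.077300 → p ← 2.948500 + 0.29·7.077300 = 5.000917
s=1.380000, p=5.000917: f=10.771651 → p ← 5.000917 + 0.29·10.771651 = 8.124696
s=1.670000, p=8.124696: f=16.394452 → p ← 8.124696 + 0.29·16.394452 = 12.879087
p(1.96) ≈ 12.8791

12.8791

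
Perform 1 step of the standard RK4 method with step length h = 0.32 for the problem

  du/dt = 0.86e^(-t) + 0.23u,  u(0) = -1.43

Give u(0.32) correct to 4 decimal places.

RK4: k1 = f(t_n, u_n); k2 = f(t_n + h/2, u_n + (h/2)·k1); k3 = f(t_n + h/2, u_n + (h/2)·k2); k4 = f(t_n + h, u_n + h·k3); u_{n+1} = u_n + (h/6)·(k1 + 2k2 + 2k3 + k4).
t=0.000000, u=-1.430000:
  k1 = f(0.000000, -1.430000) = 0.531100
  k2 = f(0.160000, -1.345024) = 0.423488
  k3 = f(0.160000, -1.362242) = 0.419528
  k4 = f(0.320000, -1.295751) = 0.326465
  u ← -1.430000 + (0.32/6)·(k1 + 2k2 + 2k3 + k4) = -1.294341
u(0.32) ≈ -1.2943

-1.2943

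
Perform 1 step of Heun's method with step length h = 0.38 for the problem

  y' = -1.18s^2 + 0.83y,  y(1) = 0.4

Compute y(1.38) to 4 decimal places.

-0.1758

Heun: k1 = f(s_n, y_n); k2 = f(s_n + h, y_n + h·k1); y_{n+1} = y_n + (h/2)·(k1 + k2).
s=1.000000, y=0.400000:
  k1 = f(1.000000, 0.400000) = -0.848000
  k2 = f(1.380000, 0.077760) = -2.182651
  y ← 0.400000 + (0.38/2)·(-0.848000 + (-2.182651)) = -0.175824
y(1.38) ≈ -0.1758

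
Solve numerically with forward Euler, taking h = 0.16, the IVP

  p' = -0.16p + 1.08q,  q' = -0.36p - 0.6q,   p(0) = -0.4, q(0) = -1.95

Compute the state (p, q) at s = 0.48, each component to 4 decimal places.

-1.2475, -1.3258

Euler on (p,q): p_{n+1} = p_n + h·p', q_{n+1} = q_n + h·q'.
0.000000: (-0.400000, -1.950000); f=(-2.042000, 1.314000) → (-0.726720, -1.739760)
0.160000: (-0.726720, -1.739760); f=(-1.762666, 1.305475) → (-1.008746, -1.530884)
0.320000: (-1.008746, -1.530884); f=(-1.491955, 1.281679) → (-1.247459, -1.325815)
(p(0.48), q(0.48)) ≈ (-1.2475, -1.3258)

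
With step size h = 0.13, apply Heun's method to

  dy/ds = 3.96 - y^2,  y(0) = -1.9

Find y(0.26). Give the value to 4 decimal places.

Heun: k1 = f(s_n, y_n); k2 = f(s_n + h, y_n + h·k1); y_{n+1} = y_n + (h/2)·(k1 + k2).
s=0.000000, y=-1.900000:
  k1 = f(0.000000, -1.900000) = 0.350000
  k2 = f(0.130000, -1.854500) = 0.520830
  y ← -1.900000 + (0.13/2)·(0.350000 + 0.520830) = -1.843396
s=0.130000, y=-1.843396:
  k1 = f(0.130000, -1.843396) = 0.561891
  k2 = f(0.260000, -1.770350) = 0.825860
  y ← -1.843396 + (0.13/2)·(0.561891 + 0.825860) = -1.753192
y(0.26) ≈ -1.7532

-1.7532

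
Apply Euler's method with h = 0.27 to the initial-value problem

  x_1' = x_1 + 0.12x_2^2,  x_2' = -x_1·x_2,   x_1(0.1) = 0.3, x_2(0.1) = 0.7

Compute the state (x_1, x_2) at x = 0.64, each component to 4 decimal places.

Euler on (x_1,x_2): x_1_{n+1} = x_1_n + h·x_1', x_2_{n+1} = x_2_n + h·x_2'.
0.100000: (0.300000, 0.700000); f=(0.358800, -0.210000) → (0.396876, 0.643300)
0.370000: (0.396876, 0.643300); f=(0.446536, -0.255310) → (0.517441, 0.574366)
(x_1(0.64), x_2(0.64)) ≈ (0.5174, 0.5744)

0.5174, 0.5744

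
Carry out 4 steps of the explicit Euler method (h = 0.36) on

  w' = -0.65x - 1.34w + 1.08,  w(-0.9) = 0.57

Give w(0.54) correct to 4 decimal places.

Euler: w_{n+1} = w_n + h·f(x_n, w_n).
x=-0.900000, w=0.570000: f=0.901200 → w ← 0.570000 + 0.36·0.901200 = 0.894432
x=-0.540000, w=0.894432: f=0.232461 → w ← 0.894432 + 0.36·0.232461 = 0.978118
x=-0.180000, w=0.978118: f=-0.113678 → w ← 0.978118 + 0.36·(-0.113678) = 0.937194
x=0.180000, w=0.937194: f=-0.292840 → w ← 0.937194 + 0.36·(-0.292840) = 0.831772
w(0.54) ≈ 0.8318

0.8318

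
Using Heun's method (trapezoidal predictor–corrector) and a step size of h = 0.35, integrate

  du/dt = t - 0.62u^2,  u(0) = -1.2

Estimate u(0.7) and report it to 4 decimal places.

Heun: k1 = f(t_n, u_n); k2 = f(t_n + h, u_n + h·k1); u_{n+1} = u_n + (h/2)·(k1 + k2).
t=0.000000, u=-1.200000:
  k1 = f(0.000000, -1.200000) = -0.892800
  k2 = f(0.350000, -1.512480) = -1.068309
  u ← -1.200000 + (0.35/2)·(-0.892800 + (-1.068309)) = -1.543194
t=0.350000, u=-1.543194:
  k1 = f(0.350000, -1.543194) = -1.126498
  k2 = f(0.700000, -1.937468) = -1.627346
  u ← -1.543194 + (0.35/2)·(-1.126498 + (-1.627346)) = -2.025117
u(0.7) ≈ -2.0251

-2.0251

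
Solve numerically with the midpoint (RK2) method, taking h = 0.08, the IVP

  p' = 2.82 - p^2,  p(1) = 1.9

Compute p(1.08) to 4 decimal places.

Midpoint: k1 = f(s_n, p_n); k2 = f(s_n + h/2, p_n + (h/2)·k1); p_{n+1} = p_n + h·k2.
s=1.000000, p=1.900000:
  k1 = f(1.000000, 1.900000) = -0.790000
  k2 = f(1.040000, 1.868400) = -0.670919
  p ← 1.900000 + 0.08·(-0.670919) = 1.846327
p(1.08) ≈ 1.8463

1.8463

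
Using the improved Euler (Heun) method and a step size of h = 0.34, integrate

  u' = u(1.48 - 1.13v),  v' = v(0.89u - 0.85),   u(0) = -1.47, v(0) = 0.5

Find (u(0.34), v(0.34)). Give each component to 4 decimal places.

-2.1343, 0.2585

Heun on (u,v): k1 = f(t_n, state_n); k2 = f(t_n + h, state_n + h·k1); state_{n+1} = state_n + (h/2)·(k1 + k2).
0.000000: (-1.470000, 0.500000)
  k1 = (-1.345050, -1.079150)
  predictor → (-1.927317, 0.133089)
  k2 = (-2.562579, -0.341415)
  → (-2.134297, 0.258504)
(u(0.34), v(0.34)) ≈ (-2.1343, 0.2585)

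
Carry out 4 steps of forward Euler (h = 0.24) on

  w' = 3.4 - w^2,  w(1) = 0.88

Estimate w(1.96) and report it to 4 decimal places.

Euler: w_{n+1} = w_n + h·f(t_n, w_n).
t=1.000000, w=0.880000: f=2.625600 → w ← 0.880000 + 0.24·2.625600 = 1.510144
t=1.240000, w=1.510144: f=1.119465 → w ← 1.510144 + 0.24·1.119465 = 1.778816
t=1.480000, w=1.778816: f=0.235815 → w ← 1.778816 + 0.24·0.235815 = 1.835411
t=1.720000, w=1.835411: f=0.031266 → w ← 1.835411 + 0.24·0.031266 = 1.842915
w(1.96) ≈ 1.8429

1.8429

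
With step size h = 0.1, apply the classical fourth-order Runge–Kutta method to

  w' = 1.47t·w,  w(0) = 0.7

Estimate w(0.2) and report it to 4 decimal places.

RK4: k1 = f(t_n, w_n); k2 = f(t_n + h/2, w_n + (h/2)·k1); k3 = f(t_n + h/2, w_n + (h/2)·k2); k4 = f(t_n + h, w_n + h·k3); w_{n+1} = w_n + (h/6)·(k1 + 2k2 + 2k3 + k4).
t=0.000000, w=0.700000:
  k1 = f(0.000000, 0.700000) = 0.000000
  k2 = f(0.050000, 0.700000) = 0.051450
  k3 = f(0.050000, 0.702572) = 0.051639
  k4 = f(0.100000, 0.705164) = 0.103659
  w ← 0.700000 + (0.1/6)·(k1 + 2k2 + 2k3 + k4) = 0.705164
t=0.100000, w=0.705164:
  k1 = f(0.100000, 0.705164) = 0.103659
  k2 = f(0.150000, 0.710347) = 0.156631
  k3 = f(0.150000, 0.712996) = 0.157216
  k4 = f(0.200000, 0.720886) = 0.211940
  w ← 0.705164 + (0.1/6)·(k1 + 2k2 + 2k3 + k4) = 0.720886
w(0.2) ≈ 0.7209

0.7209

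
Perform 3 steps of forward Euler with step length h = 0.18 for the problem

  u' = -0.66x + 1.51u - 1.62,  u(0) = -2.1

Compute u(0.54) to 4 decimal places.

Euler: u_{n+1} = u_n + h·f(x_n, u_n).
x=0.000000, u=-2.100000: f=-4.791000 → u ← -2.100000 + 0.18·(-4.791000) = -2.962380
x=0.180000, u=-2.962380: f=-6.211994 → u ← -2.962380 + 0.18·(-6.211994) = -4.080539
x=0.360000, u=-4.080539: f=-8.019214 → u ← -4.080539 + 0.18·(-8.019214) = -5.523997
u(0.54) ≈ -5.5240

-5.5240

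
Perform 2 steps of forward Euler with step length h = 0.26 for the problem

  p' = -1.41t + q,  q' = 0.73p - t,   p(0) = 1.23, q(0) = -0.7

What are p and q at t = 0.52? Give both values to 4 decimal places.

Euler on (p,q): p_{n+1} = p_n + h·p', q_{n+1} = q_n + h·q'.
0.000000: (1.230000, -0.700000); f=(-0.700000, 0.897900) → (1.048000, -0.466546)
0.260000: (1.048000, -0.466546); f=(-0.833146, 0.505040) → (0.831382, -0.335236)
(p(0.52), q(0.52)) ≈ (0.8314, -0.3352)

0.8314, -0.3352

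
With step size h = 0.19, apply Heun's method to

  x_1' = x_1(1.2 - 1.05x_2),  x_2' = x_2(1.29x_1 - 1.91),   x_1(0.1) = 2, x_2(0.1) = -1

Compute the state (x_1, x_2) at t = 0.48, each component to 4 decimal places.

5.1168, -2.1526

Heun on (x_1,x_2): k1 = f(t_n, state_n); k2 = f(t_n + h, state_n + h·k1); state_{n+1} = state_n + (h/2)·(k1 + k2).
0.100000: (2.000000, -1.000000)
  k1 = (4.500000, -0.670000)
  predictor → (2.855000, -1.127300)
  k2 = (6.805364, -1.998647)
  → (3.074010, -1.253521)
0.290000: (3.074010, -1.253521)
  k1 = (7.734815, -2.576579)
  predictor → (4.543624, -1.743071)
  k2 = (13.768204, -6.887355)
  → (5.116796, -2.152595)
(x_1(0.48), x_2(0.48)) ≈ (5.1168, -2.1526)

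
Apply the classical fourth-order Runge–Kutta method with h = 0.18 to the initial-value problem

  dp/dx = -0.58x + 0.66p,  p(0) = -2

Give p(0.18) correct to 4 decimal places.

-2.2621

RK4: k1 = f(x_n, p_n); k2 = f(x_n + h/2, p_n + (h/2)·k1); k3 = f(x_n + h/2, p_n + (h/2)·k2); k4 = f(x_n + h, p_n + h·k3); p_{n+1} = p_n + (h/6)·(k1 + 2k2 + 2k3 + k4).
x=0.000000, p=-2.000000:
  k1 = f(0.000000, -2.000000) = -1.320000
  k2 = f(0.090000, -2.118800) = -1.450608
  k3 = f(0.090000, -2.130555) = -1.458366
  k4 = f(0.180000, -2.262506) = -1.597654
  p ← -2.000000 + (0.18/6)·(k1 + 2k2 + 2k3 + k4) = -2.262068
p(0.18) ≈ -2.2621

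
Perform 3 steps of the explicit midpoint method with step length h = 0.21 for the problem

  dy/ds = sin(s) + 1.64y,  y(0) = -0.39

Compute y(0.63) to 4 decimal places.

Midpoint: k1 = f(s_n, y_n); k2 = f(s_n + h/2, y_n + (h/2)·k1); y_{n+1} = y_n + h·k2.
s=0.000000, y=-0.390000:
  k1 = f(0.000000, -0.390000) = -0.639600
  k2 = f(0.105000, -0.457158) = -0.644932
  y ← -0.390000 + 0.21·(-0.644932) = -0.525436
s=0.210000, y=-0.525436:
  k1 = f(0.210000, -0.525436) = -0.653255
  k2 = f(0.315000, -0.594027) = -0.664389
  y ← -0.525436 + 0.21·(-0.664389) = -0.664957
s=0.420000, y=-0.664957:
  k1 = f(0.420000, -0.664957) = -0.682770
  k2 = f(0.525000, -0.736648) = -0.706890
  y ← -0.664957 + 0.21·(-0.706890) = -0.813404
y(0.63) ≈ -0.8134

-0.8134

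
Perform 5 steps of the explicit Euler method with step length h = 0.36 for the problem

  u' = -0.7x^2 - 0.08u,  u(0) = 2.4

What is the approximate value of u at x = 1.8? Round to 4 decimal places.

Euler: u_{n+1} = u_n + h·f(x_n, u_n).
x=0.000000, u=2.400000: f=-0.192000 → u ← 2.400000 + 0.36·(-0.192000) = 2.330880
x=0.360000, u=2.330880: f=-0.277190 → u ← 2.330880 + 0.36·(-0.277190) = 2.231091
x=0.720000, u=2.231091: f=-0.541367 → u ← 2.231091 + 0.36·(-0.541367) = 2.036199
x=1.080000, u=2.036199: f=-0.979376 → u ← 2.036199 + 0.36·(-0.979376) = 1.683624
x=1.440000, u=1.683624: f=-1.586210 → u ← 1.683624 + 0.36·(-1.586210) = 1.112588
u(1.8) ≈ 1.1126

1.1126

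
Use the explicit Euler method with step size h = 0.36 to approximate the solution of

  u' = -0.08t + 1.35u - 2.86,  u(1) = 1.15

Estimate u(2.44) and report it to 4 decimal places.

Euler: u_{n+1} = u_n + h·f(t_n, u_n).
t=1.000000, u=1.150000: f=-1.387500 → u ← 1.150000 + 0.36·(-1.387500) = 0.650500
t=1.360000, u=0.650500: f=-2.090625 → u ← 0.650500 + 0.36·(-2.090625) = -0.102125
t=1.720000, u=-0.102125: f=-3.135469 → u ← -0.102125 + 0.36·(-3.135469) = -1.230894
t=2.080000, u=-1.230894: f=-4.688107 → u ← -1.230894 + 0.36·(-4.688107) = -2.918612
u(2.44) ≈ -2.9186

-2.9186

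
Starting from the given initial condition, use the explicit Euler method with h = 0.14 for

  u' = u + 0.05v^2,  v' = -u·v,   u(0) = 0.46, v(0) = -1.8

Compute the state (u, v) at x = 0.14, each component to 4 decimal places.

Euler on (u,v): u_{n+1} = u_n + h·u', v_{n+1} = v_n + h·v'.
0.000000: (0.460000, -1.800000); f=(0.622000, 0.828000) → (0.547080, -1.684080)
(u(0.14), v(0.14)) ≈ (0.5471, -1.6841)

0.5471, -1.6841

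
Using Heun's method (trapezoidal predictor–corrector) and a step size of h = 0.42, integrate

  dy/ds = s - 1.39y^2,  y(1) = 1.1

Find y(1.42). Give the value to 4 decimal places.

1.0618

Heun: k1 = f(s_n, y_n); k2 = f(s_n + h, y_n + h·k1); y_{n+1} = y_n + (h/2)·(k1 + k2).
s=1.000000, y=1.100000:
  k1 = f(1.000000, 1.100000) = -0.681900
  k2 = f(1.420000, 0.813602) = 0.499892
  y ← 1.100000 + (0.42/2)·(-0.681900 + 0.499892) = 1.061778
y(1.42) ≈ 1.0618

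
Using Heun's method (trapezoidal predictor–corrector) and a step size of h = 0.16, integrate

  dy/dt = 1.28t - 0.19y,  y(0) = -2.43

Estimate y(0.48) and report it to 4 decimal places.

-2.0747

Heun: k1 = f(t_n, y_n); k2 = f(t_n + h, y_n + h·k1); y_{n+1} = y_n + (h/2)·(k1 + k2).
t=0.000000, y=-2.430000:
  k1 = f(0.000000, -2.430000) = 0.461700
  k2 = f(0.160000, -2.356128) = 0.652464
  y ← -2.430000 + (0.16/2)·(0.461700 + 0.652464) = -2.340867
t=0.160000, y=-2.340867:
  k1 = f(0.160000, -2.340867) = 0.649565
  k2 = f(0.320000, -2.236937) = 0.834618
  y ← -2.340867 + (0.16/2)·(0.649565 + 0.834618) = -2.222132
t=0.320000, y=-2.222132:
  k1 = f(0.320000, -2.222132) = 0.831805
  k2 = f(0.480000, -2.089043) = 1.011318
  y ← -2.222132 + (0.16/2)·(0.831805 + 1.011318) = -2.074682
y(0.48) ≈ -2.0747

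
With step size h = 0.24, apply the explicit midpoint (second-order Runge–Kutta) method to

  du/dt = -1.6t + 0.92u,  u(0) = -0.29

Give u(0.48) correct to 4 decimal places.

-0.6554

Midpoint: k1 = f(t_n, u_n); k2 = f(t_n + h/2, u_n + (h/2)·k1); u_{n+1} = u_n + h·k2.
t=0.000000, u=-0.290000:
  k1 = f(0.000000, -0.290000) = -0.266800
  k2 = f(0.120000, -0.322016) = -0.488255
  u ← -0.290000 + 0.24·(-0.488255) = -0.407181
t=0.240000, u=-0.407181:
  k1 = f(0.240000, -0.407181) = -0.758607
  k2 = f(0.360000, -0.498214) = -1.034357
  u ← -0.407181 + 0.24·(-1.034357) = -0.655427
u(0.48) ≈ -0.6554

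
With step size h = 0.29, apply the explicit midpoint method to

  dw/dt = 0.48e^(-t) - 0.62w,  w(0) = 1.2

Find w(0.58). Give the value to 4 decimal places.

Midpoint: k1 = f(t_n, w_n); k2 = f(t_n + h/2, w_n + (h/2)·k1); w_{n+1} = w_n + h·k2.
t=0.000000, w=1.200000:
  k1 = f(0.000000, 1.200000) = -0.264000
  k2 = f(0.145000, 1.161720) = -0.305056
  w ← 1.200000 + 0.29·(-0.305056) = 1.111534
t=0.290000, w=1.111534:
  k1 = f(0.290000, 1.111534) = -0.329984
  k2 = f(0.435000, 1.063686) = -0.348798
  w ← 1.111534 + 0.29·(-0.348798) = 1.010382
w(0.58) ≈ 1.0104

1.0104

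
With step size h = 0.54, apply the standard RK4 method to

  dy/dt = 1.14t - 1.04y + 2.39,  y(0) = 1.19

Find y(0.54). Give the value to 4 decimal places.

RK4: k1 = f(t_n, y_n); k2 = f(t_n + h/2, y_n + (h/2)·k1); k3 = f(t_n + h/2, y_n + (h/2)·k2); k4 = f(t_n + h, y_n + h·k3); y_{n+1} = y_n + (h/6)·(k1 + 2k2 + 2k3 + k4).
t=0.000000, y=1.190000:
  k1 = f(0.000000, 1.190000) = 1.152400
  k2 = f(0.270000, 1.501148) = 1.136606
  k3 = f(0.270000, 1.496884) = 1.141041
  k4 = f(0.540000, 1.806162) = 1.127191
  y ← 1.190000 + (0.54/6)·(k1 + 2k2 + 2k3 + k4) = 1.805140
y(0.54) ≈ 1.8051

1.8051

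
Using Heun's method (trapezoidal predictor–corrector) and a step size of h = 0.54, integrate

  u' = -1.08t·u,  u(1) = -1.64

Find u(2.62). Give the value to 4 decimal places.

-0.2326

Heun: k1 = f(t_n, u_n); k2 = f(t_n + h, u_n + h·k1); u_{n+1} = u_n + (h/2)·(k1 + k2).
t=1.000000, u=-1.640000:
  k1 = f(1.000000, -1.640000) = 1.771200
  k2 = f(1.540000, -0.683552) = 1.136884
  u ← -1.640000 + (0.54/2)·(1.771200 + 1.136884) = -0.854817
t=1.540000, u=-0.854817:
  k1 = f(1.540000, -0.854817) = 1.421732
  k2 = f(2.080000, -0.087082) = 0.195621
  u ← -0.854817 + (0.54/2)·(1.421732 + 0.195621) = -0.418132
t=2.080000, u=-0.418132:
  k1 = f(2.080000, -0.418132) = 0.939292
  k2 = f(2.620000, 0.089086) = -0.252076
  u ← -0.418132 + (0.54/2)·(0.939292 + (-0.252076)) = -0.232584
u(2.62) ≈ -0.2326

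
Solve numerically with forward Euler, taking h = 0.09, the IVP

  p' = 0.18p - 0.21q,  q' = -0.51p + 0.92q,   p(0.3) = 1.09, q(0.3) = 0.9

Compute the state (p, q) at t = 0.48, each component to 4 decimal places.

1.0908, 0.9510

Euler on (p,q): p_{n+1} = p_n + h·p', q_{n+1} = q_n + h·q'.
0.300000: (1.090000, 0.900000); f=(0.007200, 0.272100) → (1.090648, 0.924489)
0.390000: (1.090648, 0.924489); f=(0.002174, 0.294299) → (1.090844, 0.950976)
(p(0.48), q(0.48)) ≈ (1.0908, 0.9510)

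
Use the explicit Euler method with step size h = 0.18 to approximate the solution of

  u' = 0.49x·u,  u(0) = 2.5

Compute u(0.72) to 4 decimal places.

Euler: u_{n+1} = u_n + h·f(x_n, u_n).
x=0.000000, u=2.500000: f=0.000000 → u ← 2.500000 + 0.18·0.000000 = 2.500000
x=0.180000, u=2.500000: f=0.220500 → u ← 2.500000 + 0.18·0.220500 = 2.539690
x=0.360000, u=2.539690: f=0.448001 → u ← 2.539690 + 0.18·0.448001 = 2.620330
x=0.540000, u=2.620330: f=0.693339 → u ← 2.620330 + 0.18·0.693339 = 2.745131
u(0.72) ≈ 2.7451

2.7451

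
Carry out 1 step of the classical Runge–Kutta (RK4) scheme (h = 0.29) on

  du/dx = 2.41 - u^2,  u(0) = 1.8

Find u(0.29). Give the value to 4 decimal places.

RK4: k1 = f(x_n, u_n); k2 = f(x_n + h/2, u_n + (h/2)·k1); k3 = f(x_n + h/2, u_n + (h/2)·k2); k4 = f(x_n + h, u_n + h·k3); u_{n+1} = u_n + (h/6)·(k1 + 2k2 + 2k3 + k4).
x=0.000000, u=1.800000:
  k1 = f(0.000000, 1.800000) = -0.830000
  k2 = f(0.145000, 1.679650) = -0.411224
  k3 = f(0.145000, 1.740373) = -0.618896
  k4 = f(0.290000, 1.620520) = -0.216085
  u ← 1.800000 + (0.29/6)·(k1 + 2k2 + 2k3 + k4) = 1.649861
u(0.29) ≈ 1.6499

1.6499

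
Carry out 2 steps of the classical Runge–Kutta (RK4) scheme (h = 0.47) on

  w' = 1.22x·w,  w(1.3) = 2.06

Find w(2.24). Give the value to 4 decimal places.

15.5384

RK4: k1 = f(x_n, w_n); k2 = f(x_n + h/2, w_n + (h/2)·k1); k3 = f(x_n + h/2, w_n + (h/2)·k2); k4 = f(x_n + h, w_n + h·k3); w_{n+1} = w_n + (h/6)·(k1 + 2k2 + 2k3 + k4).
x=1.300000, w=2.060000:
  k1 = f(1.300000, 2.060000) = 3.267160
  k2 = f(1.535000, 2.827783) = 5.295588
  k3 = f(1.535000, 3.304463) = 6.188268
  k4 = f(1.770000, 4.968486) = 10.728949
  w ← 2.060000 + (0.47/6)·(k1 + 2k2 + 2k3 + k4) = 4.955499
x=1.770000, w=4.955499:
  k1 = f(1.770000, 4.955499) = 10.700906
  k2 = f(2.005000, 7.470212) = 18.272886
  k3 = f(2.005000, 9.249628) = 22.625514
  k4 = f(2.240000, 15.589491) = 42.602961
  w ← 4.955499 + (0.47/6)·(k1 + 2k2 + 2k3 + k4) = 15.538385
w(2.24) ≈ 15.5384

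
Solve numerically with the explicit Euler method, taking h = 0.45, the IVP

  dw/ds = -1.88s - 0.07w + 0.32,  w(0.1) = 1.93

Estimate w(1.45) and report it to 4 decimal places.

Euler: w_{n+1} = w_n + h·f(s_n, w_n).
s=0.100000, w=1.930000: f=-0.003100 → w ← 1.930000 + 0.45·(-0.003100) = 1.928605
s=0.550000, w=1.928605: f=-0.849002 → w ← 1.928605 + 0.45·(-0.849002) = 1.546554
s=1.000000, w=1.546554: f=-1.668259 → w ← 1.546554 + 0.45·(-1.668259) = 0.795837
w(1.45) ≈ 0.7958

0.7958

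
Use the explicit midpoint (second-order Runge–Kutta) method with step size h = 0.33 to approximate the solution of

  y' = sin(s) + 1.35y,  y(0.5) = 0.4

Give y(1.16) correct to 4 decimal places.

1.6545

Midpoint: k1 = f(s_n, y_n); k2 = f(s_n + h/2, y_n + (h/2)·k1); y_{n+1} = y_n + h·k2.
s=0.500000, y=0.400000:
  k1 = f(0.500000, 0.400000) = 1.019426
  k2 = f(0.665000, 0.568205) = 1.384136
  y ← 0.400000 + 0.33·1.384136 = 0.856765
s=0.830000, y=0.856765:
  k1 = f(0.830000, 0.856765) = 1.894564
  k2 = f(0.995000, 1.169368) = 2.417406
  y ← 0.856765 + 0.33·2.417406 = 1.654509
y(1.16) ≈ 1.6545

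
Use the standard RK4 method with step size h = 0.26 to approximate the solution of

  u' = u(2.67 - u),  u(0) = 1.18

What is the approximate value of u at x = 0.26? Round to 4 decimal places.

RK4: k1 = f(x_n, u_n); k2 = f(x_n + h/2, u_n + (h/2)·k1); k3 = f(x_n + h/2, u_n + (h/2)·k2); k4 = f(x_n + h, u_n + h·k3); u_{n+1} = u_n + (h/6)·(k1 + 2k2 + 2k3 + k4).
x=0.000000, u=1.180000:
  k1 = f(0.000000, 1.180000) = 1.758200
  k2 = f(0.130000, 1.408566) = 1.776813
  k3 = f(0.130000, 1.410986) = 1.776451
  k4 = f(0.260000, 1.641877) = 1.688051
  u ← 1.180000 + (0.26/6)·(k1 + 2k2 + 2k3 + k4) = 1.637287
u(0.26) ≈ 1.6373

1.6373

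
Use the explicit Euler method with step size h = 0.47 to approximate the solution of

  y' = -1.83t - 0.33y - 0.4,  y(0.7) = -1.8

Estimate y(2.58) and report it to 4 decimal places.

Euler: y_{n+1} = y_n + h·f(t_n, y_n).
t=0.700000, y=-1.800000: f=-1.087000 → y ← -1.800000 + 0.47·(-1.087000) = -2.310890
t=1.170000, y=-2.310890: f=-1.778506 → y ← -2.310890 + 0.47·(-1.778506) = -3.146788
t=1.640000, y=-3.146788: f=-2.362760 → y ← -3.146788 + 0.47·(-2.362760) = -4.257285
t=2.110000, y=-4.257285: f=-2.856396 → y ← -4.257285 + 0.47·(-2.856396) = -5.599791
y(2.58) ≈ -5.5998

-5.5998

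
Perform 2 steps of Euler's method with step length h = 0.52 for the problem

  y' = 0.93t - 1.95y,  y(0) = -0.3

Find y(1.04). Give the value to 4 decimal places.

Euler: y_{n+1} = y_n + h·f(t_n, y_n).
t=0.000000, y=-0.300000: f=0.585000 → y ← -0.300000 + 0.52·0.585000 = 0.004200
t=0.520000, y=0.004200: f=0.475410 → y ← 0.004200 + 0.52·0.475410 = 0.251413
y(1.04) ≈ 0.2514

0.2514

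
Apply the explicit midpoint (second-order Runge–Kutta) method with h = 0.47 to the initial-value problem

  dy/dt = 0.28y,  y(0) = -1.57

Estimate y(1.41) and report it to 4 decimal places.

-2.3276

Midpoint: k1 = f(t_n, y_n); k2 = f(t_n + h/2, y_n + (h/2)·k1); y_{n+1} = y_n + h·k2.
t=0.000000, y=-1.570000:
  k1 = f(0.000000, -1.570000) = -0.439600
  k2 = f(0.235000, -1.673306) = -0.468526
  y ← -1.570000 + 0.47·(-0.468526) = -1.790207
t=0.470000, y=-1.790207:
  k1 = f(0.470000, -1.790207) = -0.501258
  k2 = f(0.705000, -1.908003) = -0.534241
  y ← -1.790207 + 0.47·(-0.534241) = -2.041300
t=0.940000, y=-2.041300:
  k1 = f(0.940000, -2.041300) = -0.571564
  k2 = f(1.175000, -2.175618) = -0.609173
  y ← -2.041300 + 0.47·(-0.609173) = -2.327612
y(1.41) ≈ -2.3276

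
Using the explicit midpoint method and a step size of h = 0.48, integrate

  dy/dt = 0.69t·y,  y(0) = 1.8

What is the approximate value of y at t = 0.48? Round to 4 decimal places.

1.9431

Midpoint: k1 = f(t_n, y_n); k2 = f(t_n + h/2, y_n + (h/2)·k1); y_{n+1} = y_n + h·k2.
t=0.000000, y=1.800000:
  k1 = f(0.000000, 1.800000) = 0.000000
  k2 = f(0.240000, 1.800000) = 0.298080
  y ← 1.800000 + 0.48·0.298080 = 1.943078
y(0.48) ≈ 1.9431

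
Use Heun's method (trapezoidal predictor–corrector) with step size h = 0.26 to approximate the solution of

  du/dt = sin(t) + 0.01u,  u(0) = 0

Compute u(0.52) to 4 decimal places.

0.1316

Heun: k1 = f(t_n, u_n); k2 = f(t_n + h, u_n + h·k1); u_{n+1} = u_n + (h/2)·(k1 + k2).
t=0.000000, u=0.000000:
  k1 = f(0.000000, 0.000000) = 0.000000
  k2 = f(0.260000, 0.000000) = 0.257081
  u ← 0.000000 + (0.26/2)·(0.000000 + 0.257081) = 0.033420
t=0.260000, u=0.033420:
  k1 = f(0.260000, 0.033420) = 0.257415
  k2 = f(0.520000, 0.100348) = 0.497884
  u ← 0.033420 + (0.26/2)·(0.257415 + 0.497884) = 0.131609
u(0.52) ≈ 0.1316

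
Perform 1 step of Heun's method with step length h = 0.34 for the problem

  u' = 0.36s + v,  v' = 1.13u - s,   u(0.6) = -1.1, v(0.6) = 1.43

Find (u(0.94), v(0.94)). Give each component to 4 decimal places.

-0.6261, 0.8531

Heun on (u,v): k1 = f(s_n, state_n); k2 = f(s_n + h, state_n + h·k1); state_{n+1} = state_n + (h/2)·(k1 + k2).
0.600000: (-1.100000, 1.430000)
  k1 = (1.646000, -1.843000)
  predictor → (-0.540360, 0.803380)
  k2 = (1.141780, -1.550607)
  → (-0.626077, 0.853087)
(u(0.94), v(0.94)) ≈ (-0.6261, 0.8531)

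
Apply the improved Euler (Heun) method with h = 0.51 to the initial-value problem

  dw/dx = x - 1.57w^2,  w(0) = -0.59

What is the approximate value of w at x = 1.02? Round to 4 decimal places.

Heun: k1 = f(x_n, w_n); k2 = f(x_n + h, w_n + h·k1); w_{n+1} = w_n + (h/2)·(k1 + k2).
x=0.000000, w=-0.590000:
  k1 = f(0.000000, -0.590000) = -0.546517
  k2 = f(0.510000, -0.868724) = -0.674849
  w ← -0.590000 + (0.51/2)·(-0.546517 + (-0.674849)) = -0.901448
x=0.510000, w=-0.901448:
  k1 = f(0.510000, -0.901448) = -0.765796
  k2 = f(1.020000, -1.292004) = -1.600762
  w ← -0.901448 + (0.51/2)·(-0.765796 + (-1.600762)) = -1.504921
w(1.02) ≈ -1.5049

-1.5049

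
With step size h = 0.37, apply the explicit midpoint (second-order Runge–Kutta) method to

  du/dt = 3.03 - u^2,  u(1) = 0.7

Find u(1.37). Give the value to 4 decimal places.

Midpoint: k1 = f(t_n, u_n); k2 = f(t_n + h/2, u_n + (h/2)·k1); u_{n+1} = u_n + h·k2.
t=1.000000, u=0.700000:
  k1 = f(1.000000, 0.700000) = 2.540000
  k2 = f(1.185000, 1.169900) = 1.661334
  u ← 0.700000 + 0.37·1.661334 = 1.314694
u(1.37) ≈ 1.3147

1.3147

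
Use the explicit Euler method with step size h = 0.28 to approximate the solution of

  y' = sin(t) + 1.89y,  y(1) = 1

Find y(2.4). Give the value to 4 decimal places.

11.9162

Euler: y_{n+1} = y_n + h·f(t_n, y_n).
t=1.000000, y=1.000000: f=2.731471 → y ← 1.000000 + 0.28·2.731471 = 1.764812
t=1.280000, y=1.764812: f=4.293510 → y ← 1.764812 + 0.28·4.293510 = 2.966995
t=1.560000, y=2.966995: f=6.607562 → y ← 2.966995 + 0.28·6.607562 = 4.817112
t=1.840000, y=4.817112: f=10.068325 → y ← 4.817112 + 0.28·10.068325 = 7.636243
t=2.120000, y=7.636243: f=15.285440 → y ← 7.636243 + 0.28·15.285440 = 11.916166
y(2.4) ≈ 11.9162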